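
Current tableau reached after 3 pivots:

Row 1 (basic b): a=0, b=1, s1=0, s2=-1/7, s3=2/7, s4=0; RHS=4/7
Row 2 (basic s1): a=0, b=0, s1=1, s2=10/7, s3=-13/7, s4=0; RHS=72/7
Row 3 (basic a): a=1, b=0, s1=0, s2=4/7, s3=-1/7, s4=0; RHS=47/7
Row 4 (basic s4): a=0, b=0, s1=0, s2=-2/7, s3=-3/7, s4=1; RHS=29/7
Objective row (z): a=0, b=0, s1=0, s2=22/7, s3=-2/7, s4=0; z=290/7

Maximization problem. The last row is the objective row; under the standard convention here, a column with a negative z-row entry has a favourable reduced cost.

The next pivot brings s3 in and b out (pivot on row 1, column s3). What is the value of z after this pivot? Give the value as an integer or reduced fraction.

42

Minimum ratio for s3: (4/7)/(2/7) = 2.
z changes by −(z-row coeff of s3)·ratio = −(-2/7)·2 = 4/7.
New z = 290/7 + (4/7) = 42.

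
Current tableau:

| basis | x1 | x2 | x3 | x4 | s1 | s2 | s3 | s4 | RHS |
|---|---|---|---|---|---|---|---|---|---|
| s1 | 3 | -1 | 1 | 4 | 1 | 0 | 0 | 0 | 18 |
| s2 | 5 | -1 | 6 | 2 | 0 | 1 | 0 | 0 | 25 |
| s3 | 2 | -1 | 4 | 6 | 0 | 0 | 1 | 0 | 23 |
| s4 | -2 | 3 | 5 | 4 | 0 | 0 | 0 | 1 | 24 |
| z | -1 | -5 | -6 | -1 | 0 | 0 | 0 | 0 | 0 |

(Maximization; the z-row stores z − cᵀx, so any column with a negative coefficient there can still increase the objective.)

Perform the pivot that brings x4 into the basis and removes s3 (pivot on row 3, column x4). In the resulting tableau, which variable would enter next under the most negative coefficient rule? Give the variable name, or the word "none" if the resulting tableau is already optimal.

x3

Pivot element 6. New z-row = old z-row − (-1)·(row 3/6).
Updated z-row coefficients: x1: -2/3, x2: -31/6, x3: -16/3, x4: 0, s1: 0, s2: 0, s3: 1/6, s4: 0.
The most negative is -16/3 in column x3, so x3 would enter next.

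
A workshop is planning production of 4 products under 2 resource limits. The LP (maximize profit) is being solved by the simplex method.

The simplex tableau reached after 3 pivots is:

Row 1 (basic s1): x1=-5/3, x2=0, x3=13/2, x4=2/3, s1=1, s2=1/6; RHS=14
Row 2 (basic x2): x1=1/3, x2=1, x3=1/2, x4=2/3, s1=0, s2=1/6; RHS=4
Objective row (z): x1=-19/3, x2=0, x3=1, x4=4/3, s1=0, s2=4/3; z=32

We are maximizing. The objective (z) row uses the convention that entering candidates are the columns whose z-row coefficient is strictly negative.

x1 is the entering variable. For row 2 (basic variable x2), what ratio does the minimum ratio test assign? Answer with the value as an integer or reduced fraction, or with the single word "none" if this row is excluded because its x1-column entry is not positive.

Ratio = RHS / (x1 entry) = 4 / (1/3) = 12.

12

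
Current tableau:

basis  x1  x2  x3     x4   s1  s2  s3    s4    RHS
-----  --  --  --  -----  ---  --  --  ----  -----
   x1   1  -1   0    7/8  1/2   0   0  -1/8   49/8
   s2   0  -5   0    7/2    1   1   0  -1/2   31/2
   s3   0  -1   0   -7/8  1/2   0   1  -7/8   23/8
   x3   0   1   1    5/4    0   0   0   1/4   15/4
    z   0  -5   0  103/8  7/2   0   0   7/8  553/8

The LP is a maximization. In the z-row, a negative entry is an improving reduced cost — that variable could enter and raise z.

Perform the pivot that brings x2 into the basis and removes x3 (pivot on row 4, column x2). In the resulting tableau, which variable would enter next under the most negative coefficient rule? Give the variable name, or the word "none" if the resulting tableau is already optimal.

none

Pivot element 1. New z-row = old z-row − (-5)·(row 4/1).
Updated z-row coefficients: x1: 0, x2: 0, x3: 5, x4: 153/8, s1: 7/2, s2: 0, s3: 0, s4: 17/8.
No coefficient is strictly negative; the tableau after this pivot is optimal.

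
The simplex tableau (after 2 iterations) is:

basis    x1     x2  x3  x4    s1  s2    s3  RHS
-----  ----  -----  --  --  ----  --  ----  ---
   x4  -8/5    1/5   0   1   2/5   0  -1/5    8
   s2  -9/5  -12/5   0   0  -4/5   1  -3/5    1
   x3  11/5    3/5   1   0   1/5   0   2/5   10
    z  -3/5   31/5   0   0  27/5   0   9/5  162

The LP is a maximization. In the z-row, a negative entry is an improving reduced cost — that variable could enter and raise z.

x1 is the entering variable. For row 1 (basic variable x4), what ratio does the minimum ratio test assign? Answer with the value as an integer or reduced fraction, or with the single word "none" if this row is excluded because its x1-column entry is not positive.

none

The x1 entry in row 1 is -8/5 ≤ 0, so this row gives no ratio.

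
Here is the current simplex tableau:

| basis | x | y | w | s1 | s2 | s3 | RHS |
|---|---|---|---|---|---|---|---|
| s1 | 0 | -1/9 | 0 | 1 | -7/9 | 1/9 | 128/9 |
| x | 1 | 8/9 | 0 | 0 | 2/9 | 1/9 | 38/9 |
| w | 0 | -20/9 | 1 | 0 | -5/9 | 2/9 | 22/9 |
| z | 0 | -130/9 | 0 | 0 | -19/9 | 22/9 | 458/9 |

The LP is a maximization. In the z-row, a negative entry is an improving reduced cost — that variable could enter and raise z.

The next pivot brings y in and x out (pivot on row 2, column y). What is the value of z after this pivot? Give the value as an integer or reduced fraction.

239/2

Minimum ratio for y: (38/9)/(8/9) = 19/4.
z changes by −(z-row coeff of y)·ratio = −(-130/9)·(19/4) = 1235/18.
New z = 458/9 + (1235/18) = 239/2.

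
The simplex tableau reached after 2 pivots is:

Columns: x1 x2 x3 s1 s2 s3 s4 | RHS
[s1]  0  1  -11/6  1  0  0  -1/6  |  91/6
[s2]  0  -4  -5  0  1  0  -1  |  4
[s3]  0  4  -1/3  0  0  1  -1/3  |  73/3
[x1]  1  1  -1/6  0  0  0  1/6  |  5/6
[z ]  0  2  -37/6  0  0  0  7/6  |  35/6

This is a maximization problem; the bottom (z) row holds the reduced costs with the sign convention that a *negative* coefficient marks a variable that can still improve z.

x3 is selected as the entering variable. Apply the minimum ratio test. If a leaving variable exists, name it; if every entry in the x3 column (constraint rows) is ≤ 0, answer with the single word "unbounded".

x3-column entries: row 1: -11/6, row 2: -5, row 3: -1/3, row 4: -1/6. All ≤ 0, so x3 can increase without bound; the LP is unbounded in this direction.

unbounded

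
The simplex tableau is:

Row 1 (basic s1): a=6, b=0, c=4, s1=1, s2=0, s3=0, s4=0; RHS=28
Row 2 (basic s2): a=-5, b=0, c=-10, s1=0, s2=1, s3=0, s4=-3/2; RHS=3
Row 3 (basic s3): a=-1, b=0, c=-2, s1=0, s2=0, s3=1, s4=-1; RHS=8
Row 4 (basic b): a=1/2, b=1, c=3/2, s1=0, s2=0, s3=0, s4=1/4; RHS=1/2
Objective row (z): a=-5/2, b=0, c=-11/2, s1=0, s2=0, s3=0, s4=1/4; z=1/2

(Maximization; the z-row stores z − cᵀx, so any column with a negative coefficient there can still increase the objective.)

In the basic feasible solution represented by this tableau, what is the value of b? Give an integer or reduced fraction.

b is basic (row 4); its value is the RHS of that row: 1/2.

1/2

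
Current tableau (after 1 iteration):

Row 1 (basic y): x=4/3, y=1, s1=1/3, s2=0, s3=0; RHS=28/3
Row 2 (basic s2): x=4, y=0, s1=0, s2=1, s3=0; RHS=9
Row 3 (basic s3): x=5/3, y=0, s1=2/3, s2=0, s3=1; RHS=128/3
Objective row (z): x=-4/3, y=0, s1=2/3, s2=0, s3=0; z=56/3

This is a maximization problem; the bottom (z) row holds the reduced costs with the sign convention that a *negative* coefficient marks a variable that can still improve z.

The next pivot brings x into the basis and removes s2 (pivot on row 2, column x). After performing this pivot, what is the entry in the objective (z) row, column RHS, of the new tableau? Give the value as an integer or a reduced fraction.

65/3

Pivot element is row 2, column x: 4.
Normalize row 2: new (row 2, RHS) = 9/4 = 9/4.
z-row ← z-row − (-4/3)·(new row 2): 56/3 − (-4/3)·(9/4) = 65/3.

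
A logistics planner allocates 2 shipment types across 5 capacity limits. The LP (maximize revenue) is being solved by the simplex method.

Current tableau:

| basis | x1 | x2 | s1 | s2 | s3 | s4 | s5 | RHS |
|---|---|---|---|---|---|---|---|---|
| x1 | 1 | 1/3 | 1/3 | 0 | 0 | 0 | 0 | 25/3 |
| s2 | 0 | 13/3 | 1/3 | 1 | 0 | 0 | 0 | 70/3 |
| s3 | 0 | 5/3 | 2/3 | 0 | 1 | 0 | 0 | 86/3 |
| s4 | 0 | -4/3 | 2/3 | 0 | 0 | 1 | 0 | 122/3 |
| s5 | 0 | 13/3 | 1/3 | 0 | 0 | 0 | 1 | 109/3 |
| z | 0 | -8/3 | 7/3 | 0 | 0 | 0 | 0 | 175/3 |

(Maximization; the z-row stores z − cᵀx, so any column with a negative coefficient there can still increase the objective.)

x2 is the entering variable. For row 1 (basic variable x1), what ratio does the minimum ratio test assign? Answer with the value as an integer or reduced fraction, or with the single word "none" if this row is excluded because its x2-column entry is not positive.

Ratio = RHS / (x2 entry) = (25/3) / (1/3) = 25.

25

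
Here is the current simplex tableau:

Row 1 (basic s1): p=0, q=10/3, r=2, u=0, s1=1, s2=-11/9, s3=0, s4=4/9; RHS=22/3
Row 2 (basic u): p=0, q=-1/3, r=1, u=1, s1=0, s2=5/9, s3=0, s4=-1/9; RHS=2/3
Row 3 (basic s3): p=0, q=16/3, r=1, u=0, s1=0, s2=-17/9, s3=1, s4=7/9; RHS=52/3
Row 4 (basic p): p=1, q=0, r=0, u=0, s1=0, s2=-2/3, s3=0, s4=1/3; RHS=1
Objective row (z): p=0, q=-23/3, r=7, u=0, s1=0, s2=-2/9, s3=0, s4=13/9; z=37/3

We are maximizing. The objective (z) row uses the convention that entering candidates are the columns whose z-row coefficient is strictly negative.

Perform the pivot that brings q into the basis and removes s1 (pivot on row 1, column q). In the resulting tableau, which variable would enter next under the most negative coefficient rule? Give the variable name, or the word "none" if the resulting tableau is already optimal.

s2

Pivot element 10/3. New z-row = old z-row − (-23/3)·(row 1/(10/3)).
Updated z-row coefficients: p: 0, q: 0, r: 58/5, u: 0, s1: 23/10, s2: -91/30, s3: 0, s4: 37/15.
The most negative is -91/30 in column s2, so s2 would enter next.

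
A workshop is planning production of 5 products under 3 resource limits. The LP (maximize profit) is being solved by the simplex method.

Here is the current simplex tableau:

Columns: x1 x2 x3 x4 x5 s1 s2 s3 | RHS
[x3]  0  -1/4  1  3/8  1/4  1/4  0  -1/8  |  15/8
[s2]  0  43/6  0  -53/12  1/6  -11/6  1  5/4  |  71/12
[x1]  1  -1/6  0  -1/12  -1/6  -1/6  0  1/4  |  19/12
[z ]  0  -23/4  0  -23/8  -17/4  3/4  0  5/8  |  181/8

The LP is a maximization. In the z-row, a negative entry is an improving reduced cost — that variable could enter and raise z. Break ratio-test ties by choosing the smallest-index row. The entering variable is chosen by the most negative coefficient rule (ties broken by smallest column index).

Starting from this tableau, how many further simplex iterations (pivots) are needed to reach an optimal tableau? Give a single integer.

3

pivot: x2 in, s2 out → z = 1177/43
pivot: x4 in, x3 out → z = 1669/19
pivot: s3 in, x1 out → z = 100
No improving column remains; optimal.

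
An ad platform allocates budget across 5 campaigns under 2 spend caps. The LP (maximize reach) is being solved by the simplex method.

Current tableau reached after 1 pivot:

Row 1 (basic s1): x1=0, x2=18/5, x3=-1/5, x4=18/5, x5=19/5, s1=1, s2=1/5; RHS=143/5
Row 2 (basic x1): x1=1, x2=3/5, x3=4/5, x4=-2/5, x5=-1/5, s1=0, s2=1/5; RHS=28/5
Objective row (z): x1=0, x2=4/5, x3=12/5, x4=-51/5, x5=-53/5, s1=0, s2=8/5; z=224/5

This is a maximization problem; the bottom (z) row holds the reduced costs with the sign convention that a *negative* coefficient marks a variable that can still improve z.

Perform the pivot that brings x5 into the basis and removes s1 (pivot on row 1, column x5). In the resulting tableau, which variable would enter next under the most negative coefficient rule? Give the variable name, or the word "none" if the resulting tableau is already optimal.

Pivot element 19/5. New z-row = old z-row − (-53/5)·(row 1/(19/5)).
Updated z-row coefficients: x1: 0, x2: 206/19, x3: 35/19, x4: -3/19, x5: 0, s1: 53/19, s2: 41/19.
The most negative is -3/19 in column x4, so x4 would enter next.

x4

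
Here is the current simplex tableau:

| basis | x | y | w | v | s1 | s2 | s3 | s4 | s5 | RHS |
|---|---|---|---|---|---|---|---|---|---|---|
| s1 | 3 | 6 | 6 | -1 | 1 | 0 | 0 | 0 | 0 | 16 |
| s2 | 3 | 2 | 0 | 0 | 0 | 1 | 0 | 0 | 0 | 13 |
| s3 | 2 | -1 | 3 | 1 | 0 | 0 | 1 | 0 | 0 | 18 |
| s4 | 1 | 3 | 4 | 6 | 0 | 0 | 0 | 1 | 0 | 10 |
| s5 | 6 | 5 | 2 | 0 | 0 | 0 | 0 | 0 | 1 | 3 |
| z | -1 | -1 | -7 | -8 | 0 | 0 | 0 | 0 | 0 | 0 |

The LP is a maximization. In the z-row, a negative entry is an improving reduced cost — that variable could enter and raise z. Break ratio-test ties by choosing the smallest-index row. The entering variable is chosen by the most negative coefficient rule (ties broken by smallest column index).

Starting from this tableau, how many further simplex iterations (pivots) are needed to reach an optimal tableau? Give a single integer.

pivot: v in, s4 out → z = 40/3
pivot: w in, s5 out → z = 95/6
No improving column remains; optimal.

2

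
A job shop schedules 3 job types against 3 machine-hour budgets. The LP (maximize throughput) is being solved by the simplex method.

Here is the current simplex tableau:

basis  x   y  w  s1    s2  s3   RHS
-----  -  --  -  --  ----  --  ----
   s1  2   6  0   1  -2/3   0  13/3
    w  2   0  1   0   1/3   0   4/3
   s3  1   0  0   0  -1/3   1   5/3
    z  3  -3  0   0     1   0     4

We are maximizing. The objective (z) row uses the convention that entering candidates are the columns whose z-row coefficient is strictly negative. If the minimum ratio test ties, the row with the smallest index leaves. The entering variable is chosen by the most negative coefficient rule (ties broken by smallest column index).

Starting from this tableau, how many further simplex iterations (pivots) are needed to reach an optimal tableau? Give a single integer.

pivot: y in, s1 out → z = 37/6
No improving column remains; optimal.

1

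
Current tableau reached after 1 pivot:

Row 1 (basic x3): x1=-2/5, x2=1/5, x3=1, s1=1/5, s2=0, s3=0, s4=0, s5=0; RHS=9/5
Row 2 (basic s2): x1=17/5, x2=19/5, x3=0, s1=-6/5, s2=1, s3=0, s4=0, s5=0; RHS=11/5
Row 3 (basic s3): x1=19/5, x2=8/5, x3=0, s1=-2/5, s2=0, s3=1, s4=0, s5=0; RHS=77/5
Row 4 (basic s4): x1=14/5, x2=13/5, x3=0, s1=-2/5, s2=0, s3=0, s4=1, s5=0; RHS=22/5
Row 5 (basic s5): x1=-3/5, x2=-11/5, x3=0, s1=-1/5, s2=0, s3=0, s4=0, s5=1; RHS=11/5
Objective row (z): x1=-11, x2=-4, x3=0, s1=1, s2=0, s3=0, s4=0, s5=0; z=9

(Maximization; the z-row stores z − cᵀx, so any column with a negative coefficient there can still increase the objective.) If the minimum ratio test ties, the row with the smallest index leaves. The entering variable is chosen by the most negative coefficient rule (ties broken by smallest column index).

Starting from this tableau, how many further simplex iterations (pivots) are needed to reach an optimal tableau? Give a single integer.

pivot: x1 in, s2 out → z = 274/17
pivot: s1 in, s4 out → z = 144/5
pivot: s2 in, x3 out → z = 36
No improving column remains; optimal.

3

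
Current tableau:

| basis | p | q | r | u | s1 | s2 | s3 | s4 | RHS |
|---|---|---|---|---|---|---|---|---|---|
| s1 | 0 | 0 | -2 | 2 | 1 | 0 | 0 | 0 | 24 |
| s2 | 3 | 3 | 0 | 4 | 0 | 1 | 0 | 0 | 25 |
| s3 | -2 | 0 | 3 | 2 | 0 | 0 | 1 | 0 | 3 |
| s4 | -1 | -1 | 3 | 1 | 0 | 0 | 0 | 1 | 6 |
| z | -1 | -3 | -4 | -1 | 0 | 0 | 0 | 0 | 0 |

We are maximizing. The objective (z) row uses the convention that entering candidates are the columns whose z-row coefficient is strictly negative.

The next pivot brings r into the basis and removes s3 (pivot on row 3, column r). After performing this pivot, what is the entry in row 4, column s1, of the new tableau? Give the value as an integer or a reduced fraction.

Pivot element is row 3, column r: 3.
Normalize row 3: new (row 3, s1) = 0/3 = 0.
row 4 ← row 4 − 3·(new row 3): 0 − 3·0 = 0.

0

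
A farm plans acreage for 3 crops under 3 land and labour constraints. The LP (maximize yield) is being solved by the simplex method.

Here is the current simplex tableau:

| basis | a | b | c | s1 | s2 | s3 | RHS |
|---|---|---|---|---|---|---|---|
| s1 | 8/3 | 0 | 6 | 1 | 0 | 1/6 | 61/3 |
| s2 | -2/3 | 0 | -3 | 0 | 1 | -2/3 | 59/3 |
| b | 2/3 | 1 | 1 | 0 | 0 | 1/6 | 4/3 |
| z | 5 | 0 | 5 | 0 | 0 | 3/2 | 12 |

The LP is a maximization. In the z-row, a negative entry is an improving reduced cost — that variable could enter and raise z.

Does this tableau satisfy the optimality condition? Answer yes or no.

yes

No objective-row coefficient is strictly negative, so no entering variable exists; the tableau is optimal.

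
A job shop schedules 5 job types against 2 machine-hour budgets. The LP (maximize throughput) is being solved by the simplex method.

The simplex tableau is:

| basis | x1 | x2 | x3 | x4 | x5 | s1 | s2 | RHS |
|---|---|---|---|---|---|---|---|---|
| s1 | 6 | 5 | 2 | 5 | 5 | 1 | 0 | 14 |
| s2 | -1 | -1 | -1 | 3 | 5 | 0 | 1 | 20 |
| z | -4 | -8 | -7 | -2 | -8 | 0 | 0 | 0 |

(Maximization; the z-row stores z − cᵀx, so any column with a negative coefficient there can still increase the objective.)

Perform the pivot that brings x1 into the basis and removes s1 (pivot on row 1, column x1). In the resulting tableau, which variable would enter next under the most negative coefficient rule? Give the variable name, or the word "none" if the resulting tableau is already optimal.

Pivot element 6. New z-row = old z-row − (-4)·(row 1/6).
Updated z-row coefficients: x1: 0, x2: -14/3, x3: -17/3, x4: 4/3, x5: -14/3, s1: 2/3, s2: 0.
The most negative is -17/3 in column x3, so x3 would enter next.

x3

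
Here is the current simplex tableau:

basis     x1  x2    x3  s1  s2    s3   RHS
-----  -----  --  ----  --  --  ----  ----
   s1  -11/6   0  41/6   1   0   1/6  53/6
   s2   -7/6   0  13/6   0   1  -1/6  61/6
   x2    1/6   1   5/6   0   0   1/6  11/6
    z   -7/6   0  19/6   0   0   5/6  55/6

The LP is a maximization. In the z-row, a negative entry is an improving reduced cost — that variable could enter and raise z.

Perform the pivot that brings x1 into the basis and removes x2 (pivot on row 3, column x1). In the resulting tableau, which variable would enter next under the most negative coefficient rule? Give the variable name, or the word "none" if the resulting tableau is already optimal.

Pivot element 1/6. New z-row = old z-row − (-7/6)·(row 3/(1/6)).
Updated z-row coefficients: x1: 0, x2: 7, x3: 9, s1: 0, s2: 0, s3: 2.
No coefficient is strictly negative; the tableau after this pivot is optimal.

none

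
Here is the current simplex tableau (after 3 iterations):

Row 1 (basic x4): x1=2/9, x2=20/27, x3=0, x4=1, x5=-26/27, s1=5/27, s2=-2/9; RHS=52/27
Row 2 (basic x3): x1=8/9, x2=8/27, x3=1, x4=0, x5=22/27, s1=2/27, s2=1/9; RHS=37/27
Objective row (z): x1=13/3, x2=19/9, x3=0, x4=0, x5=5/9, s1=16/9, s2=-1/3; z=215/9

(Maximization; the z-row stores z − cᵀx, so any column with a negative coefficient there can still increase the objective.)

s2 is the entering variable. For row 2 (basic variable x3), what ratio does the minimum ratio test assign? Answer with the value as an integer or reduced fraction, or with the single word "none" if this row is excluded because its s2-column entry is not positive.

Ratio = RHS / (s2 entry) = (37/27) / (1/9) = 37/3.

37/3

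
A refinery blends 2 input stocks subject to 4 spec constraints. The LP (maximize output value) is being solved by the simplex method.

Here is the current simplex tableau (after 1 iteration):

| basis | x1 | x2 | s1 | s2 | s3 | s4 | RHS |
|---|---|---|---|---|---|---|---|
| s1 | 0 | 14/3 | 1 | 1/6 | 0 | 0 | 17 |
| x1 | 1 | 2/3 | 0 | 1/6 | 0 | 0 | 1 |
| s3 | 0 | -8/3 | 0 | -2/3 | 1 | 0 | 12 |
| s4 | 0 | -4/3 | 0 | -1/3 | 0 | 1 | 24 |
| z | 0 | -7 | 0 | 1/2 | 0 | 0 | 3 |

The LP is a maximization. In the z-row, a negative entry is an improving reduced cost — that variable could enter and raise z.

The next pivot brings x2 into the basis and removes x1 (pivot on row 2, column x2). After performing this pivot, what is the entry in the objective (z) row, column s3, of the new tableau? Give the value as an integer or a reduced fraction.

Pivot element is row 2, column x2: 2/3.
Normalize row 2: new (row 2, s3) = 0/(2/3) = 0.
z-row ← z-row − (-7)·(new row 2): 0 − (-7)·0 = 0.

0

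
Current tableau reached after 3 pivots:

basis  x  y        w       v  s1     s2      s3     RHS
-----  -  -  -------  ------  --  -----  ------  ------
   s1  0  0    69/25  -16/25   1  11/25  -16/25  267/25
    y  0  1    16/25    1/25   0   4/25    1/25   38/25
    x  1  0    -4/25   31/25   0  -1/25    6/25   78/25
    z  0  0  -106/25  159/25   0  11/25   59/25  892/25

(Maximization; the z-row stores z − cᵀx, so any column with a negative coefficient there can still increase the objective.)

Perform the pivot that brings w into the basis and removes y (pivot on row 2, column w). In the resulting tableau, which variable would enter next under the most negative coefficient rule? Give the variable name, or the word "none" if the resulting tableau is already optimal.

none

Pivot element 16/25. New z-row = old z-row − (-106/25)·(row 2/(16/25)).
Updated z-row coefficients: x: 0, y: 53/8, w: 0, v: 53/8, s1: 0, s2: 3/2, s3: 21/8.
No coefficient is strictly negative; the tableau after this pivot is optimal.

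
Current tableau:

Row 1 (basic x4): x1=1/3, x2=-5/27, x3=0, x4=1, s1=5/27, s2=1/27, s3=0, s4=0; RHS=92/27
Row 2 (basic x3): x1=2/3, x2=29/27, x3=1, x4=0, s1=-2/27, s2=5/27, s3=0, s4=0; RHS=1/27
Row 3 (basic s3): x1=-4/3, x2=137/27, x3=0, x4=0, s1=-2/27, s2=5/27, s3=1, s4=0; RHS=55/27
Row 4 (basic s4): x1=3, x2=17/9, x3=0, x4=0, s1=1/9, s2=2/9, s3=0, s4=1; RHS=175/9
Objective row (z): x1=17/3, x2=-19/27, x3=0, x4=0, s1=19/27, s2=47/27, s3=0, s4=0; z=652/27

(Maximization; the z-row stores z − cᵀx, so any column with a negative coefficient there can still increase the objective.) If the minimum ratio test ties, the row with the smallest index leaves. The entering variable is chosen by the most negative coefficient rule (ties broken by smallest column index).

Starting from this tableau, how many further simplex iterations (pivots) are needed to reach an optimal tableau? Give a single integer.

1

pivot: x2 in, x3 out → z = 701/29
No improving column remains; optimal.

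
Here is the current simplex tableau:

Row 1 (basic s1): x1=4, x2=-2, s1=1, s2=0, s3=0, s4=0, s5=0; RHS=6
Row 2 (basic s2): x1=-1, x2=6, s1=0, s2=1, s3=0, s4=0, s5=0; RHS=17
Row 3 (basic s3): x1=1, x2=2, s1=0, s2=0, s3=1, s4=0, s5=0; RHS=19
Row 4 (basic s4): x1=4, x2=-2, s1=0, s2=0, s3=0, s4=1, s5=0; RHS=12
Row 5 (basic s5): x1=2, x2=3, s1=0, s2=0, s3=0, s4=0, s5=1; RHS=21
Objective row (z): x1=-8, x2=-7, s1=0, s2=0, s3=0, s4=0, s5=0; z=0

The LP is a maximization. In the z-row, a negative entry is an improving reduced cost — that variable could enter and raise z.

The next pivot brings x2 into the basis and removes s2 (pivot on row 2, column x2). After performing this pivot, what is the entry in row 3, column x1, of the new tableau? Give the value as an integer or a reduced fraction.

4/3

Pivot element is row 2, column x2: 6.
Normalize row 2: new (row 2, x1) = (-1)/6 = -1/6.
row 3 ← row 3 − 2·(new row 2): 1 − 2·(-1/6) = 4/3.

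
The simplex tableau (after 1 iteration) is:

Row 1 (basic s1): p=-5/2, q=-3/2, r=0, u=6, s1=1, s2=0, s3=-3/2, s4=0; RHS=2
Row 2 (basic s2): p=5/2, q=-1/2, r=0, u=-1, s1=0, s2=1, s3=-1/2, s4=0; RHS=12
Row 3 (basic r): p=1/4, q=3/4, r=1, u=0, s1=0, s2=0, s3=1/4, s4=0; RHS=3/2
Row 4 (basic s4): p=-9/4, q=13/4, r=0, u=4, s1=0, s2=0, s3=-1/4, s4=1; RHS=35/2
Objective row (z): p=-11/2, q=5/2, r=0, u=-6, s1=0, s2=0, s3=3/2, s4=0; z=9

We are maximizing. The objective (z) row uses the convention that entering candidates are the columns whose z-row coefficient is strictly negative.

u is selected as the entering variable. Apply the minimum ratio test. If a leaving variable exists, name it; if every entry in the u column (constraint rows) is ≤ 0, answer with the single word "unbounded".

s1

Ratios: row 1 (s1): 2/6 = 1/3; row 2 (s2): entry -1 ≤ 0, skip; row 3 (r): entry 0 ≤ 0, skip; row 4 (s4): (35/2)/4 = 35/8.
Minimum ratio is in the s1 row, so s1 leaves.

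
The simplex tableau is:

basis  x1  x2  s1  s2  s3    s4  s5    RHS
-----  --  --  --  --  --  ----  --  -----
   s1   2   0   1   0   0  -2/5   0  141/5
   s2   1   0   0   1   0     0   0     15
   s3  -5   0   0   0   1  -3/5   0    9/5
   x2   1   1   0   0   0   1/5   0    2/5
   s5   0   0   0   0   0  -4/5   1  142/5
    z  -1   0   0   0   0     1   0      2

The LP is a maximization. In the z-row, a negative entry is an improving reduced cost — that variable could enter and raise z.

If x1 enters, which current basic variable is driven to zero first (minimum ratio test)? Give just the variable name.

x2

Ratios: row 1 (s1): (141/5)/2 = 141/10; row 2 (s2): 15/1 = 15; row 3 (s3): entry -5 ≤ 0, skip; row 4 (x2): (2/5)/1 = 2/5; row 5 (s5): entry 0 ≤ 0, skip.
Minimum ratio 2/5 is in the x2 row, so x2 leaves.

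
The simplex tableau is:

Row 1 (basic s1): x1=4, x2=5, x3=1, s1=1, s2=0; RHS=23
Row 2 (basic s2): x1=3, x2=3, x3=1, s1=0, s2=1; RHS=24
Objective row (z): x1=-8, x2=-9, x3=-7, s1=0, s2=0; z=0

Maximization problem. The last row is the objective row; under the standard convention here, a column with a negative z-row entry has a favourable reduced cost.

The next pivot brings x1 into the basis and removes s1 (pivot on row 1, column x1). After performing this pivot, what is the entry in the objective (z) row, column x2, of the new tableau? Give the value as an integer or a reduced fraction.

Pivot element is row 1, column x1: 4.
Normalize row 1: new (row 1, x2) = 5/4 = 5/4.
z-row ← z-row − (-8)·(new row 1): -9 − (-8)·(5/4) = 1.

1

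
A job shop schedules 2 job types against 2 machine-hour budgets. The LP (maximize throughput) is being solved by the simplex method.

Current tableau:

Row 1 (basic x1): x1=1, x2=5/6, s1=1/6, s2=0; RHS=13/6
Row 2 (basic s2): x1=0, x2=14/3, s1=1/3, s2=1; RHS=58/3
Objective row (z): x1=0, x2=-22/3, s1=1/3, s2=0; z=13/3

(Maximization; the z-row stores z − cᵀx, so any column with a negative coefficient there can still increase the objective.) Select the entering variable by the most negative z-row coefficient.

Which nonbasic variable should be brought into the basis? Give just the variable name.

x2

Objective-row coefficients: x1: 0, x2: -22/3, s1: 1/3, s2: 0.
The most negative is -22/3 in column x2, so x2 enters.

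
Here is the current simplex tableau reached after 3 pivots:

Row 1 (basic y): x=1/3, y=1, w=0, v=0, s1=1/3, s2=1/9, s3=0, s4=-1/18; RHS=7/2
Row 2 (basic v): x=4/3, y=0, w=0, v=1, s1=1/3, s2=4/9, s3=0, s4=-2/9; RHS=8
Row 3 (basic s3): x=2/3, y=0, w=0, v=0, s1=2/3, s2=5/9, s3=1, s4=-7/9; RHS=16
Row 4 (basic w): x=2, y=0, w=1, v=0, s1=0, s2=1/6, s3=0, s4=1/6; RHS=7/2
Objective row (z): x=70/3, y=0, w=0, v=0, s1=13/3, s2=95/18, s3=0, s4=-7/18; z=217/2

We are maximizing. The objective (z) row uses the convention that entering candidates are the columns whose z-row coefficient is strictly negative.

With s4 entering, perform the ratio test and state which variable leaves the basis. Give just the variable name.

Ratios: row 1 (y): entry -1/18 ≤ 0, skip; row 2 (v): entry -2/9 ≤ 0, skip; row 3 (s3): entry -7/9 ≤ 0, skip; row 4 (w): (7/2)/(1/6) = 21.
Minimum ratio 21 is in the w row, so w leaves.

w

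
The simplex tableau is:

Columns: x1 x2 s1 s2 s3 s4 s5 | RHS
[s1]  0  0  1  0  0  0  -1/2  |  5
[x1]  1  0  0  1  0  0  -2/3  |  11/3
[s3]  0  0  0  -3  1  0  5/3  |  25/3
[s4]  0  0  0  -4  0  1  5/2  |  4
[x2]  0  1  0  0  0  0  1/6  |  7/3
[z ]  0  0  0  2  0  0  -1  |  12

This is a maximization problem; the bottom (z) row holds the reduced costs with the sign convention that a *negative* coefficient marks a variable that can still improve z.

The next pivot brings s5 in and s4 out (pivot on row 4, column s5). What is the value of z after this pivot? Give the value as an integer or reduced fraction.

Minimum ratio for s5: 4/(5/2) = 8/5.
z changes by −(z-row coeff of s5)·ratio = −(-1)·(8/5) = 8/5.
New z = 12 + (8/5) = 68/5.

68/5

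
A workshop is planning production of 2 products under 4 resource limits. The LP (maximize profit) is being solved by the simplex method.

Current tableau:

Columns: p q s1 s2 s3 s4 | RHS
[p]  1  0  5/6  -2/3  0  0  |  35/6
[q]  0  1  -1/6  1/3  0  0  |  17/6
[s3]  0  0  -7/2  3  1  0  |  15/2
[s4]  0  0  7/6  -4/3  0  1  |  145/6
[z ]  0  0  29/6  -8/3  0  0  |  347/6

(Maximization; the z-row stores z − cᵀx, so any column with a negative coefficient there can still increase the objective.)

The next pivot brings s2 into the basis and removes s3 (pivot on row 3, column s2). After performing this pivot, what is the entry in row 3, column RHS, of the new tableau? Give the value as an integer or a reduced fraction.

5/2

Pivot element is row 3, column s2: 3.
Normalize row 3: new (row 3, RHS) = (15/2)/3 = 5/2.
Row 3 is the pivot row, so the entry is 5/2.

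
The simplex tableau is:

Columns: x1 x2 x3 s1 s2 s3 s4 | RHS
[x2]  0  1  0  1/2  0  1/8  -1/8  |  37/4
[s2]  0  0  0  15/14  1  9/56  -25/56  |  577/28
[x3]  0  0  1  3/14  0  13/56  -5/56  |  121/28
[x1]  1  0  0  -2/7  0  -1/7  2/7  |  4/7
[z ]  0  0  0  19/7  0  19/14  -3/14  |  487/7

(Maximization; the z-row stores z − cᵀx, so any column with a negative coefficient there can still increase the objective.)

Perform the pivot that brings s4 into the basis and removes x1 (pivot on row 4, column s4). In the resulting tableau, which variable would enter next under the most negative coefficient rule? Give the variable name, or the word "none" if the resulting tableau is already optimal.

none

Pivot element 2/7. New z-row = old z-row − (-3/14)·(row 4/(2/7)).
Updated z-row coefficients: x1: 3/4, x2: 0, x3: 0, s1: 5/2, s2: 0, s3: 5/4, s4: 0.
No coefficient is strictly negative; the tableau after this pivot is optimal.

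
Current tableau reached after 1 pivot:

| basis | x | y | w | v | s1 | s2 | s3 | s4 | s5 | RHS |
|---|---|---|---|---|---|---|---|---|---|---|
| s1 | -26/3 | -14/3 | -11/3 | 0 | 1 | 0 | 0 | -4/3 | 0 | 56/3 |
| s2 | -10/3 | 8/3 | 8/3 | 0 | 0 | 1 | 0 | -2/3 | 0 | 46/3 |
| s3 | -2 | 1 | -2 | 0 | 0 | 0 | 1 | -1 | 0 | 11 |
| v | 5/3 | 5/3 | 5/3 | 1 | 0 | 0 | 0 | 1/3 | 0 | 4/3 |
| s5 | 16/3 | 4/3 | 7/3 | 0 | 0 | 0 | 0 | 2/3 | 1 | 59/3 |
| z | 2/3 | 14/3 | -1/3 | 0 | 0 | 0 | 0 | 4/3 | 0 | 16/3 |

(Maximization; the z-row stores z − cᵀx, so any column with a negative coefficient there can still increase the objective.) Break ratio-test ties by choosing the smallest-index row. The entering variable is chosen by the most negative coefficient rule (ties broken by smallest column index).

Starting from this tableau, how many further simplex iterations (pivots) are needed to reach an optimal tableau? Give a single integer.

pivot: w in, v out → z = 28/5
No improving column remains; optimal.

1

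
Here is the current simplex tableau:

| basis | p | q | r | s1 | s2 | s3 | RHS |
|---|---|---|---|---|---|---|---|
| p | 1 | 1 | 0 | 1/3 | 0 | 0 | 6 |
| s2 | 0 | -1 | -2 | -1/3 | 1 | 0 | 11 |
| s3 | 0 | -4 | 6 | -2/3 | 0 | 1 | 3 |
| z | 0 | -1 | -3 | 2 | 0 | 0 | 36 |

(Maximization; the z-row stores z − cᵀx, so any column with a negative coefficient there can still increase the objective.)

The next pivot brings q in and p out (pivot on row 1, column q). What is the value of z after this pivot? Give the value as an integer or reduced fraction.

42

Minimum ratio for q: 6/1 = 6.
z changes by −(z-row coeff of q)·ratio = −(-1)·6 = 6.
New z = 36 + 6 = 42.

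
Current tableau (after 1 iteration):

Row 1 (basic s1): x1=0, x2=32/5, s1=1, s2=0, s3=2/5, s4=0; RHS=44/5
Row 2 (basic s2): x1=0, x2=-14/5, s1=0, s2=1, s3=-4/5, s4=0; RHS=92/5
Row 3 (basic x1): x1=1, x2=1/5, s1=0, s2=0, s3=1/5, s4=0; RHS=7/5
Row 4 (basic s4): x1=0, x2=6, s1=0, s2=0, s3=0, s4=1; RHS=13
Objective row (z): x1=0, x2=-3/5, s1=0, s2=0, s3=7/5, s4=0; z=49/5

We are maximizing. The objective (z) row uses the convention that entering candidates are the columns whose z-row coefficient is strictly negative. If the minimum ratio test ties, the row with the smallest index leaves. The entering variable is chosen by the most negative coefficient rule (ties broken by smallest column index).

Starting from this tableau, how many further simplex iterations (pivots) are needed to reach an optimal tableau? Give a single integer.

1

pivot: x2 in, s1 out → z = 85/8
No improving column remains; optimal.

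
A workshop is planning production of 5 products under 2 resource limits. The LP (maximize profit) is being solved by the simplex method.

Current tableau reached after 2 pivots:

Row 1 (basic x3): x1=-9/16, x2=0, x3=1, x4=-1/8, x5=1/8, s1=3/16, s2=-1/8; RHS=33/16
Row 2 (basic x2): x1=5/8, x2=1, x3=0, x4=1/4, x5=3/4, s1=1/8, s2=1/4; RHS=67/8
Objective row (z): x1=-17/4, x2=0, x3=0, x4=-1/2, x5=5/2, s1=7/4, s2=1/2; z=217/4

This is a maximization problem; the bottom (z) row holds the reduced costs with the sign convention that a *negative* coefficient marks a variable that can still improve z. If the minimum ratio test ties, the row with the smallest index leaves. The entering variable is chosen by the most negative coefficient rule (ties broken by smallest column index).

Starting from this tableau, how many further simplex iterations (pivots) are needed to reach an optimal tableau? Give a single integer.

1

pivot: x1 in, x2 out → z = 556/5
No improving column remains; optimal.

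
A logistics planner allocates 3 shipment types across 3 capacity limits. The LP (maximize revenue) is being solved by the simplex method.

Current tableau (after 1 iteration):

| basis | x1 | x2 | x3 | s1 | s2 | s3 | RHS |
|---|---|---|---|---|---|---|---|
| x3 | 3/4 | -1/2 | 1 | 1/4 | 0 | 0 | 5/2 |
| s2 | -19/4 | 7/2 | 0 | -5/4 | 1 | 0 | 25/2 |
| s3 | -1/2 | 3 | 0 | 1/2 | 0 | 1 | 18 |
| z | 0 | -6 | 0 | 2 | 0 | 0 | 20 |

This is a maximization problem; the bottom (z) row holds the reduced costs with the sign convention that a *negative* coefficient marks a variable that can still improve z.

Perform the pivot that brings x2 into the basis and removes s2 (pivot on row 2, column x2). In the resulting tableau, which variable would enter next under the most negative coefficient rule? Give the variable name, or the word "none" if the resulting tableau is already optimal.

Pivot element 7/2. New z-row = old z-row − (-6)·(row 2/(7/2)).
Updated z-row coefficients: x1: -57/7, x2: 0, x3: 0, s1: -1/7, s2: 12/7, s3: 0.
The most negative is -57/7 in column x1, so x1 would enter next.

x1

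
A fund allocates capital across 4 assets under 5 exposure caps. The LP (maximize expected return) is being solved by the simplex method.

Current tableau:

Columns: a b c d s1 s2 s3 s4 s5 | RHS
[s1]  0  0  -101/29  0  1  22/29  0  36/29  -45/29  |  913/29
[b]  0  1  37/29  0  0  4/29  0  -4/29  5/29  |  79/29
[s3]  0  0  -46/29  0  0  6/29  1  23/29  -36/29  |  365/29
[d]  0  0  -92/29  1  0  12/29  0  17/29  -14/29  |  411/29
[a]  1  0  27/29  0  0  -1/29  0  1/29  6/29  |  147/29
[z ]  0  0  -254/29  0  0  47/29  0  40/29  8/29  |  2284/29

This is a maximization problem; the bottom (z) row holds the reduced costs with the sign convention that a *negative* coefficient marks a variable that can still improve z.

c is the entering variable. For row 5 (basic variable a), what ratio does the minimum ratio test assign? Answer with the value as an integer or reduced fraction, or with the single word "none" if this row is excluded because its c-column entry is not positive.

49/9

Ratio = RHS / (c entry) = (147/29) / (27/29) = 49/9.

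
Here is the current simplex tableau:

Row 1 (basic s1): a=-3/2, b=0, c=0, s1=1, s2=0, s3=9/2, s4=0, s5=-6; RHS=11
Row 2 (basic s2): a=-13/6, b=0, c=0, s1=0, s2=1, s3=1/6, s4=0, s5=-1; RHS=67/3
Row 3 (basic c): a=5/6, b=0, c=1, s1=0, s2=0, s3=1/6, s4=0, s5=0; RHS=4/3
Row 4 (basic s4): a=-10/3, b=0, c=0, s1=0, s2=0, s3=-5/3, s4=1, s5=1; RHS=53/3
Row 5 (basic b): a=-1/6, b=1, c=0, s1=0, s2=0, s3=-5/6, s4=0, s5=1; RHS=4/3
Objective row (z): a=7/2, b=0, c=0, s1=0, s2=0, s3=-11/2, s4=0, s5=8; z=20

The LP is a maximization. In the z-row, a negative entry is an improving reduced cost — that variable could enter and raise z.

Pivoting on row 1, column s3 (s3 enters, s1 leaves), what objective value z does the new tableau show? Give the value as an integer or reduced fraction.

301/9

Minimum ratio for s3: 11/(9/2) = 22/9.
z changes by −(z-row coeff of s3)·ratio = −(-11/2)·(22/9) = 121/9.
New z = 20 + (121/9) = 301/9.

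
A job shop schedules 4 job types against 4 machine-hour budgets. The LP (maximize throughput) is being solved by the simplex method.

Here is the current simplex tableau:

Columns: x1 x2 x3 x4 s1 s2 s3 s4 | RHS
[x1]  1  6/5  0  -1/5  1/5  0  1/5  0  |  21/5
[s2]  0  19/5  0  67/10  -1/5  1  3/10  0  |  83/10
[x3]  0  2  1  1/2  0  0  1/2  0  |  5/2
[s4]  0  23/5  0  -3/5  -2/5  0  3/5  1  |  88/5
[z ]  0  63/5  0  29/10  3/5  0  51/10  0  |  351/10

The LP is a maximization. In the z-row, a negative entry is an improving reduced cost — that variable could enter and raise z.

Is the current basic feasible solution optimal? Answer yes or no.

yes

No objective-row coefficient is strictly negative, so no entering variable exists; the tableau is optimal.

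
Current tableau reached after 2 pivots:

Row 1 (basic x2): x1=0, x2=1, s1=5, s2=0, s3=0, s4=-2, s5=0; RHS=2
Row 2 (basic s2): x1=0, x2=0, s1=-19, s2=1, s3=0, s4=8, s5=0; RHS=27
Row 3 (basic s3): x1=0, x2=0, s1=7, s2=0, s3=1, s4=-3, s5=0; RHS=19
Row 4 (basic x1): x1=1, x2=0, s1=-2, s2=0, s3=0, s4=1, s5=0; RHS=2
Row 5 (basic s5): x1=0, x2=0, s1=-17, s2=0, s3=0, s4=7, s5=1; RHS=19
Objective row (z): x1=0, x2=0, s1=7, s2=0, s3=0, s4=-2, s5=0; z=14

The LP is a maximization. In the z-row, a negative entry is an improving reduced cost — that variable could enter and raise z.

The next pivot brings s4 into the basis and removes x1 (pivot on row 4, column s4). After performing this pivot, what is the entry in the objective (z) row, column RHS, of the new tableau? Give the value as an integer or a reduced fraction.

Pivot element is row 4, column s4: 1.
Normalize row 4: new (row 4, RHS) = 2/1 = 2.
z-row ← z-row − (-2)·(new row 4): 14 − (-2)·2 = 18.

18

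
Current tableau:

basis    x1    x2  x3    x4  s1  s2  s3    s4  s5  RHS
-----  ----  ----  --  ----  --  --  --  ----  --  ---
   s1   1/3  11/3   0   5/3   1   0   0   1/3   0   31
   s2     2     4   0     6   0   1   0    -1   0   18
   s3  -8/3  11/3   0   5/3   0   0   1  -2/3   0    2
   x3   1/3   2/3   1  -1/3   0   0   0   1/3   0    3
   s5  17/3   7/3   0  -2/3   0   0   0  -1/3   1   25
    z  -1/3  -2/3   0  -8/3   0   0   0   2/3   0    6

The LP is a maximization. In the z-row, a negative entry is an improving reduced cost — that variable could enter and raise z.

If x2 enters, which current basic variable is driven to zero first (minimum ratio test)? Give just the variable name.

s3

Ratios: row 1 (s1): 31/(11/3) = 93/11; row 2 (s2): 18/4 = 9/2; row 3 (s3): 2/(11/3) = 6/11; row 4 (x3): 3/(2/3) = 9/2; row 5 (s5): 25/(7/3) = 75/7.
Minimum ratio 6/11 is in the s3 row, so s3 leaves.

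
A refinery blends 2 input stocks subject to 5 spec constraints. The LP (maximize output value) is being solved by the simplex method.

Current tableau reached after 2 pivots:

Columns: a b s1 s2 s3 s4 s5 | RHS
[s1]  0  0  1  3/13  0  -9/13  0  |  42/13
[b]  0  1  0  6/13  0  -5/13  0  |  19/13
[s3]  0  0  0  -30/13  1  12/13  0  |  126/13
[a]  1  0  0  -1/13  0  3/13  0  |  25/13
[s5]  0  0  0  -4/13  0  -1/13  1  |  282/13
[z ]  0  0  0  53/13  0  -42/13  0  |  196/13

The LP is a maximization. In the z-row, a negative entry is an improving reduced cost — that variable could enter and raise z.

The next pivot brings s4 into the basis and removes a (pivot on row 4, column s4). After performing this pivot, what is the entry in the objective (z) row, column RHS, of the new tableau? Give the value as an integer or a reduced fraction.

42

Pivot element is row 4, column s4: 3/13.
Normalize row 4: new (row 4, RHS) = (25/13)/(3/13) = 25/3.
z-row ← z-row − (-42/13)·(new row 4): 196/13 − (-42/13)·(25/3) = 42.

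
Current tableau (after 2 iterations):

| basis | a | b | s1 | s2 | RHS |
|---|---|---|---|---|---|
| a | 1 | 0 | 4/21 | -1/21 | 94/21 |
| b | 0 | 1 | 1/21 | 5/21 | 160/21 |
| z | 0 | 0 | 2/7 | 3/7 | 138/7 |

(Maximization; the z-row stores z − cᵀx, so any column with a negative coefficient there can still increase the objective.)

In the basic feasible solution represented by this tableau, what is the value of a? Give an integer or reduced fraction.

a is basic (row 1); its value is the RHS of that row: 94/21.

94/21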